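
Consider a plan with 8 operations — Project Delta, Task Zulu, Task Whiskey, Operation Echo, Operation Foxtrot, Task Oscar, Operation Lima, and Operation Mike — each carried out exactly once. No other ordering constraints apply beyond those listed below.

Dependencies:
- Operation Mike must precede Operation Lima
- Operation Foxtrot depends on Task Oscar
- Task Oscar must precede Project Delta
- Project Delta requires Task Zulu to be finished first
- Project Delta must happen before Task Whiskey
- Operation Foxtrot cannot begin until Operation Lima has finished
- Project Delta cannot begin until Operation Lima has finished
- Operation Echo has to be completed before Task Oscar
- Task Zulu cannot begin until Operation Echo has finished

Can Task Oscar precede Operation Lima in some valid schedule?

The constraints leave Task Oscar and Operation Lima unordered relative to each other; nothing requires Operation Lima earlier.
So a valid ordering placing Task Oscar earlier than Operation Lima exists.

Yes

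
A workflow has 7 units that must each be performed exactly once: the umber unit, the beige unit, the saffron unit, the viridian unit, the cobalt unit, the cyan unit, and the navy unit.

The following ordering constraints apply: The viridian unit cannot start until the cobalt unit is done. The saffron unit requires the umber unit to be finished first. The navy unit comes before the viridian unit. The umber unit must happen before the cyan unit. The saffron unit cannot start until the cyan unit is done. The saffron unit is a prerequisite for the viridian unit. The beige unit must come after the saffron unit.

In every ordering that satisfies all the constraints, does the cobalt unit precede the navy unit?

No

Nothing in the constraints links the cobalt unit and the navy unit; they are unordered relative to each other.
There exist valid orderings with the navy unit before the cobalt unit, so the cobalt unit is not required to come first.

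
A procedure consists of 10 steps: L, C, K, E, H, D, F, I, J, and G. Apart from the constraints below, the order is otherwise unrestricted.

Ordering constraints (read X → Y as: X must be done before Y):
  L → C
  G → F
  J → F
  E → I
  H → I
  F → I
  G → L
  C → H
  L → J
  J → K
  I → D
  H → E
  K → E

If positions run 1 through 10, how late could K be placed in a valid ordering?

7

The steps that are forced after K, directly or by a chain of constraints, are E, D, I. That's 3 steps.
So at least 3 steps follow K, putting K no later than position 7. That position is achievable by scheduling everything else first.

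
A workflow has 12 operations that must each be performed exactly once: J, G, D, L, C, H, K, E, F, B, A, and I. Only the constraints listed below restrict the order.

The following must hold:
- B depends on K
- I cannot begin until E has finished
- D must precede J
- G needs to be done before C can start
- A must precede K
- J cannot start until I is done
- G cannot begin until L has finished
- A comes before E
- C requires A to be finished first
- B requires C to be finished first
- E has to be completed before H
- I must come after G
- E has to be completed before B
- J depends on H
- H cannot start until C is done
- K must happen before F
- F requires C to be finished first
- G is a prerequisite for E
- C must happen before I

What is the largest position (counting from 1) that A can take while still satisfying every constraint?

Following every chain forward from A, the operations that must come later are J, C, H, K, E, F, B, I — 8 of them.
So at least 8 operations follow A, putting A no later than position 4. That position is achievable by scheduling everything else first.

4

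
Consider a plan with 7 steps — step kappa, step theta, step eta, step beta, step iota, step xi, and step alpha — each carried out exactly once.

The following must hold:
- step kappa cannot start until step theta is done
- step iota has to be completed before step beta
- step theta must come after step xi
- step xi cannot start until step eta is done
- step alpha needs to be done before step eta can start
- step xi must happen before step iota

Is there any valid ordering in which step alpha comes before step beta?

Yes

Step alpha is actually forced before step beta by the constraints, so certainly some valid ordering has step alpha first.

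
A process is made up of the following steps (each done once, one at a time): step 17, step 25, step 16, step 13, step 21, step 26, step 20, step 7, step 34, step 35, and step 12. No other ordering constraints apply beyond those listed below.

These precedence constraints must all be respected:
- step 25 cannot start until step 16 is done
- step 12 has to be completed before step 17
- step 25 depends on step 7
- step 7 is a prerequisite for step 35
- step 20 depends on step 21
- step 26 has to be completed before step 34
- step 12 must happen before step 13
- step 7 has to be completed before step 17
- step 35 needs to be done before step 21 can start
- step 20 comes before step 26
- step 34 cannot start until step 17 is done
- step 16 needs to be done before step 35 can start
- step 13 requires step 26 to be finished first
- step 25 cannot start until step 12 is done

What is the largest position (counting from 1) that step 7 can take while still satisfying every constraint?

3

The steps that are forced after step 7, directly or by a chain of constraints, are step 17, step 25, step 13, step 21, step 26, step 20, step 34, step 35. That's 8 steps.
With 8 mandatory successors out of 11 steps total, the latest slot for step 7 is 11−8 = 3, and it's reachable by doing all non-successors before step 7.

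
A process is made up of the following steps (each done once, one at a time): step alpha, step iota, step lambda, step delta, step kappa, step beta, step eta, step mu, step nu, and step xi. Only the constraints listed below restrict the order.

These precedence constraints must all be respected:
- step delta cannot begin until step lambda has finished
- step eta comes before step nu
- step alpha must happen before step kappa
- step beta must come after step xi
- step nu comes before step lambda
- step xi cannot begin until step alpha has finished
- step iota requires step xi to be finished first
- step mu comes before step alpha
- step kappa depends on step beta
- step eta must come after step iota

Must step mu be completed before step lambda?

Yes

There is a constraint chain step mu → step alpha → step xi → step iota → step eta → step nu → step lambda.
That forces step mu before step lambda in every valid schedule.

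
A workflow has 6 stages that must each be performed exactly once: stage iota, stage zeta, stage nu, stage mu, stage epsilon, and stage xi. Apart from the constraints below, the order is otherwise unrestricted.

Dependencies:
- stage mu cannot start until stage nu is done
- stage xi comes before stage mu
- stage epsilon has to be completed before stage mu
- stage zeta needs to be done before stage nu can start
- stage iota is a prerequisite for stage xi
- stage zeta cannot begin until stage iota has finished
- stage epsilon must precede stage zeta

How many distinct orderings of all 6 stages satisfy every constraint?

7

2 stages have no prerequisites (stage iota, stage epsilon), so any of them could come first.
Systematically extending each partial ordering one stage at a time and counting, there are 7 complete orderings.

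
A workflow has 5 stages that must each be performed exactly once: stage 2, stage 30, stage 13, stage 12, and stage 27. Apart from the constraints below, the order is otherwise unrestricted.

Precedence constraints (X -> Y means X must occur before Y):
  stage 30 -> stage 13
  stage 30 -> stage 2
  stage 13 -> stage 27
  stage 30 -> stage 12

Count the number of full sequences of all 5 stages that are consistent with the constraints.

12

Only stage 30 has no prerequisites, so it must go first.
Enumerating by repeatedly choosing an available stage (one whose prerequisites are all placed) gives 12 distinct complete orderings.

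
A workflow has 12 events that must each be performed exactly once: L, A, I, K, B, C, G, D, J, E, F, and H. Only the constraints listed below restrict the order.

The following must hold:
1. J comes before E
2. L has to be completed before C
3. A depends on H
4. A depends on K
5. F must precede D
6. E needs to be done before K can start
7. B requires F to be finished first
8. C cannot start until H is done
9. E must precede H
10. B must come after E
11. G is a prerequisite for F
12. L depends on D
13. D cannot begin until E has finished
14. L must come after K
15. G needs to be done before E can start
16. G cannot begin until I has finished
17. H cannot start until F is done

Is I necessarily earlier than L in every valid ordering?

Yes

Following the dependencies: I → G → E → K → L.
That forces I before L in every valid schedule.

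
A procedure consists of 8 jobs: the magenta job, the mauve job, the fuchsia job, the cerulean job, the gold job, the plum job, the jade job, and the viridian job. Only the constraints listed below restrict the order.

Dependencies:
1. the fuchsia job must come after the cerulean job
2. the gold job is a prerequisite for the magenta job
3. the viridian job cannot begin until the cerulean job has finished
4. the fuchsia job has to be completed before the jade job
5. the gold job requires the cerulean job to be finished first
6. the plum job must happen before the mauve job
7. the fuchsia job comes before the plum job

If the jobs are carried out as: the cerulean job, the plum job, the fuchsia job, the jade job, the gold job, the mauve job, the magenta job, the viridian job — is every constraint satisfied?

In the proposed order, the plum job appears before the fuchsia job.
But one of the constraints requires the fuchsia job before the plum job, so this ordering violates it.

No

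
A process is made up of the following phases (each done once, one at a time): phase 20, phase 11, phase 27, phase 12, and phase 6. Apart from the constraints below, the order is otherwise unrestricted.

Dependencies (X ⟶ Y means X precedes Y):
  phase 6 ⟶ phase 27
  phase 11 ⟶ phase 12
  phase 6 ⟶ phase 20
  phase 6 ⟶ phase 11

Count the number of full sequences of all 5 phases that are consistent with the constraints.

Phase 6 is the only phase with nothing required before it, so every ordering starts there.
Counting all ways to extend the partial order to a total order gives 12.

12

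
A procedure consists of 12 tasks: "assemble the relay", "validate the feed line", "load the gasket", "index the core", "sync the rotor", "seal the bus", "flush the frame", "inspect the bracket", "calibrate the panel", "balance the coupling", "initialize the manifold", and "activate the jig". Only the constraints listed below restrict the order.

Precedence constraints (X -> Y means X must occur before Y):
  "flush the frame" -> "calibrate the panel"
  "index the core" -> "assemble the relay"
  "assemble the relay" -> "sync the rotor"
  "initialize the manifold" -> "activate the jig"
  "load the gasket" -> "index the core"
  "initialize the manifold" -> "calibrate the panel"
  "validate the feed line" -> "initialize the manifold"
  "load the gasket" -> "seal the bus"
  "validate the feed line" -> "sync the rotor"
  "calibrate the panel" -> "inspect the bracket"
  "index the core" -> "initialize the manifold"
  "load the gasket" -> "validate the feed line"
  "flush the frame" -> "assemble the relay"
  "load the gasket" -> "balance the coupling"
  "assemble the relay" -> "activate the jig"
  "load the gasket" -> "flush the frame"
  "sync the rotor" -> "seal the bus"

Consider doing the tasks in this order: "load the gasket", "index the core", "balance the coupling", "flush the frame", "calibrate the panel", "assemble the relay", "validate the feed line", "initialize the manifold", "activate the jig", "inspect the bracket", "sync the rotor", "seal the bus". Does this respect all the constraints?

No

In the proposed order, "calibrate the panel" appears before "initialize the manifold".
Since "initialize the manifold" is required before "calibrate the panel", the ordering is invalid.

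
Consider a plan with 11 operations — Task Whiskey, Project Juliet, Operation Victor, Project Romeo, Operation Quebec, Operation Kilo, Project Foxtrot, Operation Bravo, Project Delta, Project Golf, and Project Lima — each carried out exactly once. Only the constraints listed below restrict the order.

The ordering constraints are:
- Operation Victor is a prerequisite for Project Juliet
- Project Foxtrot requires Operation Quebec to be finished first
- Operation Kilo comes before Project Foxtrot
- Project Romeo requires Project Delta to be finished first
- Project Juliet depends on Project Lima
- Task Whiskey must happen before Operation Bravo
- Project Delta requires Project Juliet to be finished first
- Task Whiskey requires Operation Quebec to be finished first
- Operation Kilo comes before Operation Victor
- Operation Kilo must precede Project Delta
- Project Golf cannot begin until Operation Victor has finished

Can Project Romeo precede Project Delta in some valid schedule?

Following Project Delta → Project Romeo, Project Delta must precede Project Romeo in every valid ordering.
Hence Project Romeo can never be scheduled before Project Delta.

No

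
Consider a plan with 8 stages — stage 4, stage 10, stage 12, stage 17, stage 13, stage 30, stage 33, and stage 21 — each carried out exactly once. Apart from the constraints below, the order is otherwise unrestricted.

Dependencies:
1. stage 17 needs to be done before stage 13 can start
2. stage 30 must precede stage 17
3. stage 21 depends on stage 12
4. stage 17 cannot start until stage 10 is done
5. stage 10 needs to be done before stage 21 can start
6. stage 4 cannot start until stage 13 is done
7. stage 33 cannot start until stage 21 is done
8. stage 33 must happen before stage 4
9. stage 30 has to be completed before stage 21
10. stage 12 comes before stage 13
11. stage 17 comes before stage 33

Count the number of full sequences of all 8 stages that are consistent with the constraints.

36

3 stages have no prerequisites (stage 10, stage 12, stage 30), so any of them could come first.
Counting all ways to extend the partial order to a total order gives 36.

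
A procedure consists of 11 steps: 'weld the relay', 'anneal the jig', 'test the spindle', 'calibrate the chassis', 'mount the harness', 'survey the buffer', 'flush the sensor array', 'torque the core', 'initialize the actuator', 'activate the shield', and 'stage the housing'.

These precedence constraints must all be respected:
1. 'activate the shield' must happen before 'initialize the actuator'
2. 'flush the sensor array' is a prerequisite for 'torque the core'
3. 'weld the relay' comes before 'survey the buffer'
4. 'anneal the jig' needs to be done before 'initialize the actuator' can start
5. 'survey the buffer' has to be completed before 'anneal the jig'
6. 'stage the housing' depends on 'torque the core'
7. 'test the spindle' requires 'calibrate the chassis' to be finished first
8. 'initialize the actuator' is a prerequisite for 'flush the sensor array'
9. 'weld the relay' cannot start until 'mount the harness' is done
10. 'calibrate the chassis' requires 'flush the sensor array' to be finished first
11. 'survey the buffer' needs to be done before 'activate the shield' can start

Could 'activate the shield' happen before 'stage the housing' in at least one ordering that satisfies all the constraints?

Every valid ordering already has 'activate the shield' before 'stage the housing' (the constraints require it), so in particular at least one does.

Yes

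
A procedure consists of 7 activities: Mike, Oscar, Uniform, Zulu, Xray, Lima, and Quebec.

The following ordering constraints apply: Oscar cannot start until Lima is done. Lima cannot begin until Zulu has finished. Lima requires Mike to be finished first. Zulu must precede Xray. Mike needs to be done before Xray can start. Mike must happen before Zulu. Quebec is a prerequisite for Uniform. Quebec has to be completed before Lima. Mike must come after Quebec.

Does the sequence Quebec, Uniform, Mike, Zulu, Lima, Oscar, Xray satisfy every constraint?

Yes

Checking each listed constraint against this order: for instance, Mike is in position 3 and Xray in position 7, so that constraint holds — and the remaining constraints check out the same way.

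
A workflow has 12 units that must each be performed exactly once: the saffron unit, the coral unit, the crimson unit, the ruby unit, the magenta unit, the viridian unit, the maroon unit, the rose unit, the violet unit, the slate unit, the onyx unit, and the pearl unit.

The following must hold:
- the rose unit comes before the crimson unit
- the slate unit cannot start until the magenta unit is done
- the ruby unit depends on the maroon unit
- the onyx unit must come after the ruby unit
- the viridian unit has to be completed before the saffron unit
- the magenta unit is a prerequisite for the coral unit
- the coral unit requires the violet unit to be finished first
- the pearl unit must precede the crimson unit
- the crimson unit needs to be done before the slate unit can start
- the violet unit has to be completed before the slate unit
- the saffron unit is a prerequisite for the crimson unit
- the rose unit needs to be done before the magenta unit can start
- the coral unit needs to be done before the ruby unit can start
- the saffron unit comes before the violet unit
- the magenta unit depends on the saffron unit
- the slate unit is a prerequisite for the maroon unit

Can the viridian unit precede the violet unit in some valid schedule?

The viridian unit is actually forced before the violet unit by the constraints, so certainly some valid ordering has the viridian unit first.

Yes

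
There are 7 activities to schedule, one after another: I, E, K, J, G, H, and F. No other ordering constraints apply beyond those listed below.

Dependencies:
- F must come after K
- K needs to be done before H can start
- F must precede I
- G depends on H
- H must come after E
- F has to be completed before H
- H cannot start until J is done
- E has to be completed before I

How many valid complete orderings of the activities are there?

39

3 activities have no prerequisites (E, K, J), so any of them could come first.
Counting all ways to extend the partial order to a total order gives 39.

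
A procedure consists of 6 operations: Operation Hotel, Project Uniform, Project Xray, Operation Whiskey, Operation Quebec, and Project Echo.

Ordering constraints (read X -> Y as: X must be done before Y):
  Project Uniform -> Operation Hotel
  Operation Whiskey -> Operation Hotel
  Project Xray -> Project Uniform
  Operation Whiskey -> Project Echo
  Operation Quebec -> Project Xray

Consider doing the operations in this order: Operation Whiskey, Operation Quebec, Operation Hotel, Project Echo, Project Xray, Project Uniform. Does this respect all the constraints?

No

The sequence places Operation Hotel ahead of Project Uniform.
That contradicts the constraint that Project Uniform must precede Operation Hotel.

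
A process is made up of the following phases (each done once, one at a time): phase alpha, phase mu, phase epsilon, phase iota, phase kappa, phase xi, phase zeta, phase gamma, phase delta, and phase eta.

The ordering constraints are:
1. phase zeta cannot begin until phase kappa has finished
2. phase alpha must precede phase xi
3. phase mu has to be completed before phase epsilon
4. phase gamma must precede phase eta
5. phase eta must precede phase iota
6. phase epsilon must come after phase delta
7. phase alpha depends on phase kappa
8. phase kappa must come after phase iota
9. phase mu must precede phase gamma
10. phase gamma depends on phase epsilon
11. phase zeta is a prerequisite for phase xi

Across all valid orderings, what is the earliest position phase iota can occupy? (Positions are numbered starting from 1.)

6

The phases that are forced before phase iota, directly or transitively, are phase mu, phase epsilon, phase gamma, phase delta, phase eta. That's 5 phases.
With 5 mandatory predecessors, the earliest phase iota can sit is position 5+1 = 6, and placing just those 5 first achieves it.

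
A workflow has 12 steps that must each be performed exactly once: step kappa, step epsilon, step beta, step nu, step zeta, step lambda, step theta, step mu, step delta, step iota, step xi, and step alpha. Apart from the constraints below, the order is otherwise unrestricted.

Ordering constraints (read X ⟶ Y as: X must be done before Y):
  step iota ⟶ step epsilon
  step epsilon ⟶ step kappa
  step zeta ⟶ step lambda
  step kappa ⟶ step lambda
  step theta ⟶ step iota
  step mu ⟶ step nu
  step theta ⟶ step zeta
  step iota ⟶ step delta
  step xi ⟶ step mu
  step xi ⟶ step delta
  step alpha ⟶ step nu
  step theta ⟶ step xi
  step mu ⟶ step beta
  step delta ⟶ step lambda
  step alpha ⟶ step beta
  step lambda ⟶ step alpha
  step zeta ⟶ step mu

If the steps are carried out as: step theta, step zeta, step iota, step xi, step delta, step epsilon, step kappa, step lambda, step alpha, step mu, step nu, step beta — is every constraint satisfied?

Yes

Every stated constraint is respected: step zeta sits at position 2, ahead of step mu at position 10, and each of the other listed pairs likewise has the predecessor earlier in the sequence.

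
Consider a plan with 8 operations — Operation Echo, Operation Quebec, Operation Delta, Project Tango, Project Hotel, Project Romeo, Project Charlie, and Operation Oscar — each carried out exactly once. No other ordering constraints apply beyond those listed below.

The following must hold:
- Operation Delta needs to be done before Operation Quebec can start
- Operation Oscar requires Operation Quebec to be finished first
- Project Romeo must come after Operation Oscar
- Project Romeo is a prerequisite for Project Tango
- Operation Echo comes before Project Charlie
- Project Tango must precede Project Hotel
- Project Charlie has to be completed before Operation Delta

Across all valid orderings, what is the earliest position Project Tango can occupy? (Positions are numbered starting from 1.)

The operations that are forced before Project Tango, directly or transitively, are Operation Echo, Operation Quebec, Operation Delta, Project Romeo, Project Charlie, Operation Oscar. That's 6 operations.
With 6 mandatory predecessors, the earliest Project Tango can sit is position 6+1 = 7, and placing just those 6 first achieves it.

7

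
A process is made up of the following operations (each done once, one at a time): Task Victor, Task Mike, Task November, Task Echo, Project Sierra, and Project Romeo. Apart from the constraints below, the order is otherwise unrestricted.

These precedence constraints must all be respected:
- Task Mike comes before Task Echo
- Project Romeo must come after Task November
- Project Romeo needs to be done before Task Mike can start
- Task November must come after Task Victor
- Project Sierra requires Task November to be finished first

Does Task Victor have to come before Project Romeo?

There is a constraint chain Task Victor → Task November → Project Romeo.
So Task Victor must precede Project Romeo in any valid ordering.

Yes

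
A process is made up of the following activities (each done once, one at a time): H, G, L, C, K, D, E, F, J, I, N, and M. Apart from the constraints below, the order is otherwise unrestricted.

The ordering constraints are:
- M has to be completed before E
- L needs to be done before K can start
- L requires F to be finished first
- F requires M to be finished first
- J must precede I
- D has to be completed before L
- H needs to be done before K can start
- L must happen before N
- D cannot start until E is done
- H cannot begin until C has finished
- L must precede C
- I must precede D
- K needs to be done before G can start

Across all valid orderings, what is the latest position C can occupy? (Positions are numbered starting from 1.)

Following every chain forward from C, the activities that must come later are H, G, K — 3 of them.
So at least 3 activities follow C, putting C no later than position 9. That position is achievable by scheduling everything else first.

9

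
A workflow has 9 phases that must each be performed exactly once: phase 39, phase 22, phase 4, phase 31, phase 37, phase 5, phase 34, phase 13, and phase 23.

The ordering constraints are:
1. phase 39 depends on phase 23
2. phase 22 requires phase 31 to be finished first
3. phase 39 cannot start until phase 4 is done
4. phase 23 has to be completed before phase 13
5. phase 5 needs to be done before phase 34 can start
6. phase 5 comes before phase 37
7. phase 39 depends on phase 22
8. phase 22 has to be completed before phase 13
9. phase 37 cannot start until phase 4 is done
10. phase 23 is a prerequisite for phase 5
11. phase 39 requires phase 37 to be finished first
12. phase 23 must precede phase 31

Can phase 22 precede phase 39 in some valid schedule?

Yes

Phase 22 is actually forced before phase 39 by the constraints, so certainly some valid ordering has phase 22 first.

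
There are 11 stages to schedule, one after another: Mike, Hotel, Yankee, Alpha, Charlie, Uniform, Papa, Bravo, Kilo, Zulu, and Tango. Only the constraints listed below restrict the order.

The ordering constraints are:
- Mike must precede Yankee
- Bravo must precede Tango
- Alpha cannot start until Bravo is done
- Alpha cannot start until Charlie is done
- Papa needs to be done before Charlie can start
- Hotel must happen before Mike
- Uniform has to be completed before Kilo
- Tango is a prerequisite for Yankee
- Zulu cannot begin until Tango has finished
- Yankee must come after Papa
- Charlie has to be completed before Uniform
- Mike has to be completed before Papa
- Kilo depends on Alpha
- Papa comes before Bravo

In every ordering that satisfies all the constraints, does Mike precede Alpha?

There is a constraint chain Mike → Papa → Charlie → Alpha.
That forces Mike before Alpha in every valid schedule.

Yes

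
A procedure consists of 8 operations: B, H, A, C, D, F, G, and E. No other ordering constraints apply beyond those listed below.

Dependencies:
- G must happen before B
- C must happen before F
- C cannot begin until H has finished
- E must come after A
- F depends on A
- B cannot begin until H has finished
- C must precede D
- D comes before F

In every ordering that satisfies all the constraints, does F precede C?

In fact the dependencies run the other way: C → F.
So F does not have to come before C — it cannot.

No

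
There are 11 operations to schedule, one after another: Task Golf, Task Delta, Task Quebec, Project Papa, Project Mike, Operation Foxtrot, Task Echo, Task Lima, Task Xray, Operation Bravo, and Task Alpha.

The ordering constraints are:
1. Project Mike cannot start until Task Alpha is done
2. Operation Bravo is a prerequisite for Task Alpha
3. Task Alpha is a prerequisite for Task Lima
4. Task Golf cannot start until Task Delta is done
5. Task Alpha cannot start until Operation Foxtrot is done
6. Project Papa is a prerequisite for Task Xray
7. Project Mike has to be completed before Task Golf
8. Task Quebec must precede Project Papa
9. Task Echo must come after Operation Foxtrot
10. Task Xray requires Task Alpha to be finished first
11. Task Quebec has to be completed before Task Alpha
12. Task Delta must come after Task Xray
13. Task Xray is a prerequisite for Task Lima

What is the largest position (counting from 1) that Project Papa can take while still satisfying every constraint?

7

The operations that are forced after Project Papa, directly or by a chain of constraints, are Task Golf, Task Delta, Task Lima, Task Xray. That's 4 operations.
So at least 4 operations follow Project Papa, putting Project Papa no later than position 7. That position is achievable by scheduling everything else first.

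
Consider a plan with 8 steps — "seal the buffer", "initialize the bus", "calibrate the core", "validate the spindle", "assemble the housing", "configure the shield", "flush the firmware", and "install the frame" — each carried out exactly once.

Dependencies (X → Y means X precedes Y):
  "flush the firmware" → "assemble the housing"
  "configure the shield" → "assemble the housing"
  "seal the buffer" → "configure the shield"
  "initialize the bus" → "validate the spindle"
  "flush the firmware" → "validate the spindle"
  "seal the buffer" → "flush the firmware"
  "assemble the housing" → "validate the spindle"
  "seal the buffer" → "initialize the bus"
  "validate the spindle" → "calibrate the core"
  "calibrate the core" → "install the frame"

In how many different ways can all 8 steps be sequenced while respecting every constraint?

Only "seal the buffer" has no prerequisites, so it must go first.
Enumerating by repeatedly choosing an available step (one whose prerequisites are all placed) gives 8 distinct complete orderings.

8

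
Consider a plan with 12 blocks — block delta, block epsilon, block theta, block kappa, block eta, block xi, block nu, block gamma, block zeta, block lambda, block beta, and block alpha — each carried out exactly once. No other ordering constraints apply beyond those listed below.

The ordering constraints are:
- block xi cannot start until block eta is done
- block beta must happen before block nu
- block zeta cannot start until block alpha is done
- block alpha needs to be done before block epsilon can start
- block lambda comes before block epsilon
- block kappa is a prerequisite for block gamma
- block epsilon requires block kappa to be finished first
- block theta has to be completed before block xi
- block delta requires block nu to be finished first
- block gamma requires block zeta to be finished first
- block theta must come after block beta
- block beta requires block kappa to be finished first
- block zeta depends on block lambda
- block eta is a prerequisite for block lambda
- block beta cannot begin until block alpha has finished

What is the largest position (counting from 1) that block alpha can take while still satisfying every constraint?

4

Every block that must follow block alpha has to come after it. Tracing all chains starting from block alpha, those blocks are: block delta, block epsilon, block theta, block xi, block nu, block gamma, block zeta, block beta — 8 in total.
With 8 mandatory successors out of 12 blocks total, the latest slot for block alpha is 12−8 = 4, and it's reachable by doing all non-successors before block alpha.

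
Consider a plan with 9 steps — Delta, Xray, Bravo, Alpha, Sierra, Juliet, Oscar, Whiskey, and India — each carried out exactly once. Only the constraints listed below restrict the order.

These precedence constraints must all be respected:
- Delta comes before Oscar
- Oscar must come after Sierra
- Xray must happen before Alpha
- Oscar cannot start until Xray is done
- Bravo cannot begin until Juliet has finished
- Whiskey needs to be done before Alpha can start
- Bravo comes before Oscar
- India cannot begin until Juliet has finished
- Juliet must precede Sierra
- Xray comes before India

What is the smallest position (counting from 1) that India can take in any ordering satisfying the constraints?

3

Working backwards through the constraints from India, its full set of required predecessors is Xray, Juliet — 2 of them.
With 2 mandatory predecessors, the earliest India can sit is position 2+1 = 3, and placing just those 2 first achieves it.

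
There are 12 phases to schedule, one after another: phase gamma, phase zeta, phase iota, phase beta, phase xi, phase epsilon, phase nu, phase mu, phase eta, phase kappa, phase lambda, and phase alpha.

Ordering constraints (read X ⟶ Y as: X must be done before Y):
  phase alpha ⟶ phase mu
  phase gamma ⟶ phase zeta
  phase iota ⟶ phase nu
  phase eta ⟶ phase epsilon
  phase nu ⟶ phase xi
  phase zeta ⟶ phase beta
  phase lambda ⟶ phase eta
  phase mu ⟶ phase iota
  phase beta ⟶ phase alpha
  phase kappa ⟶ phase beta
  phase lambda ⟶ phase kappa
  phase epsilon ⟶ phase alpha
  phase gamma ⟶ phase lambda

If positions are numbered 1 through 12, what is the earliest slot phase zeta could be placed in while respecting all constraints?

2

The only phase forced before phase zeta (directly or transitively) is phase gamma.
With 1 mandatory predecessor, the earliest phase zeta can sit is position 1+1 = 2, and placing just that one first achieves it.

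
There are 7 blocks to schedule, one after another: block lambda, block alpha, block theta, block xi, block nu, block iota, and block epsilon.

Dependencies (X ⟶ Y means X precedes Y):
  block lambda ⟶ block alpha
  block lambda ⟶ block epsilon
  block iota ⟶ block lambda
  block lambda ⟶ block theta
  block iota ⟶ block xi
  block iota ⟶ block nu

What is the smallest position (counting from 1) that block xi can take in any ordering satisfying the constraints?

Working backwards through the constraints from block xi, its only required predecessor is block iota.
With 1 mandatory predecessor, the earliest block xi can sit is position 1+1 = 2, and placing just that one first achieves it.

2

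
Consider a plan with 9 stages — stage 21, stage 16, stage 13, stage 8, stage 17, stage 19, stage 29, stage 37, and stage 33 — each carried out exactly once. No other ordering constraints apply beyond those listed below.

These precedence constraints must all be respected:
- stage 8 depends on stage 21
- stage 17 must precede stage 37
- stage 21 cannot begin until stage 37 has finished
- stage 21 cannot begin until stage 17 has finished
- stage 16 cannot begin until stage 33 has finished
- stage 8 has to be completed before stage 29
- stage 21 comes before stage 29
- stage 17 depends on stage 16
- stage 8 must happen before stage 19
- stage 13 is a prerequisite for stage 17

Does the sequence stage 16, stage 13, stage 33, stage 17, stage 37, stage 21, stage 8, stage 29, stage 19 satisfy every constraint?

Here stage 33 comes after stage 16.
That contradicts the constraint that stage 33 must precede stage 16.

No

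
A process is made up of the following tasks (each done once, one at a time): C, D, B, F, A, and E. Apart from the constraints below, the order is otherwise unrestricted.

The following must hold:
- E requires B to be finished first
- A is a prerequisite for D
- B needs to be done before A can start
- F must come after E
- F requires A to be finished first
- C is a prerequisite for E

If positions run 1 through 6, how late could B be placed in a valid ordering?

2

The tasks that are forced after B, directly or by a chain of constraints, are D, F, A, E. That's 4 tasks.
So at least 4 tasks follow B, putting B no later than position 2. That position is achievable by scheduling everything else first.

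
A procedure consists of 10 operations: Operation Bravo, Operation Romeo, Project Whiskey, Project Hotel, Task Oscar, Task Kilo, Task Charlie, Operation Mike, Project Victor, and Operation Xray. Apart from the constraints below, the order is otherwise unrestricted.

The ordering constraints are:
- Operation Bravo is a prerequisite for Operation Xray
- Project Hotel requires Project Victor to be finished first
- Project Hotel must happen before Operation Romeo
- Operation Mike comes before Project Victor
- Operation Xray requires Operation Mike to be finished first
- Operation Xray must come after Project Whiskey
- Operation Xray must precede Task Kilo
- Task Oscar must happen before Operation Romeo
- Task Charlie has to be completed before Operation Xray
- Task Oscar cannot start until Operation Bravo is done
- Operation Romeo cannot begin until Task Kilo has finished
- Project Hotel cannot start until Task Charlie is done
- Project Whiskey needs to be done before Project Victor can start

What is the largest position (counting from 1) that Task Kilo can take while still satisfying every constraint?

Following the constraints forward from Task Kilo, its only required successor is Operation Romeo.
With 1 mandatory successor out of 10 operations total, the latest slot for Task Kilo is 10−1 = 9, and it's reachable by doing all non-successors before Task Kilo.

9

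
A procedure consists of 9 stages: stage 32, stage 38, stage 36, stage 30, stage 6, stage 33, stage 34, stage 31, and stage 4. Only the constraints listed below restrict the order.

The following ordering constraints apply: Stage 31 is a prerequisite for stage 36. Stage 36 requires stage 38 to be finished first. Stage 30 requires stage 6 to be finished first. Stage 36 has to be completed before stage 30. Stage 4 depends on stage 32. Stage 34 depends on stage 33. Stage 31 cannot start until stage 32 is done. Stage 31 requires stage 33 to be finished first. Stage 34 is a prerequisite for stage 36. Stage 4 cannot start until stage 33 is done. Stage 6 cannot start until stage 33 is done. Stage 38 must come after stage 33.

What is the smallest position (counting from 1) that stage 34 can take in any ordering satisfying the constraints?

2

Working backwards through the constraints from stage 34, its only required predecessor is stage 33.
With 1 mandatory predecessor, the earliest stage 34 can sit is position 1+1 = 2, and placing just that one first achieves it.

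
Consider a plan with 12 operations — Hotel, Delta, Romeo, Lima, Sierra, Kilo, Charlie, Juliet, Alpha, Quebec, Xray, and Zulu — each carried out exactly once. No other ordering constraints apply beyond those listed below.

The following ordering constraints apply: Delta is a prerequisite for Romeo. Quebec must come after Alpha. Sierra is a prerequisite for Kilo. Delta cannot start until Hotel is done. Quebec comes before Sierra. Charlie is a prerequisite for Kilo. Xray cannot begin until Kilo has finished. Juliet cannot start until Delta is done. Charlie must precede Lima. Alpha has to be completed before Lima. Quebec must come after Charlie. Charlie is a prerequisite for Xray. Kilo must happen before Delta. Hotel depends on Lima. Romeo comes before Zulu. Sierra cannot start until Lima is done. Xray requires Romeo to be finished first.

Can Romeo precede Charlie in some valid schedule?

No

The constraints give a chain Charlie → Kilo → Delta → Romeo, which forces Charlie before Romeo.
So no valid ordering can have Romeo before Charlie.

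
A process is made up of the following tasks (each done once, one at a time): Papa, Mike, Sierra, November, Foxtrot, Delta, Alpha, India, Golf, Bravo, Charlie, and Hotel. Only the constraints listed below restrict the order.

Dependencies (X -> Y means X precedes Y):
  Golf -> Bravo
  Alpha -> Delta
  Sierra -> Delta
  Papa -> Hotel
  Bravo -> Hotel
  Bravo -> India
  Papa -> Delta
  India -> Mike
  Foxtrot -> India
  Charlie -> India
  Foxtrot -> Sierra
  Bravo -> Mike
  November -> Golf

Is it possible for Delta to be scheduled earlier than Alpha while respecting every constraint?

No

There is a dependency chain Alpha → Delta, so Delta always comes after Alpha.
So no valid ordering can have Delta before Alpha.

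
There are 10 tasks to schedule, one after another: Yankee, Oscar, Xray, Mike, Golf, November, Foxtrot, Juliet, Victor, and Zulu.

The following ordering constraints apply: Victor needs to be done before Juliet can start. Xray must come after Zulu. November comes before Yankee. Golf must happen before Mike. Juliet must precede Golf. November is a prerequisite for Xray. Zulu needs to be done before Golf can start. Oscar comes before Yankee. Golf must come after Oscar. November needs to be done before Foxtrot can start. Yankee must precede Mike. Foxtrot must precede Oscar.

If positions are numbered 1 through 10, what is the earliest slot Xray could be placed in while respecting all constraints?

3

Working backwards through the constraints from Xray, its full set of required predecessors is November, Zulu — 2 of them.
With 2 mandatory predecessors, the earliest Xray can sit is position 2+1 = 3, and placing just those 2 first achieves it.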